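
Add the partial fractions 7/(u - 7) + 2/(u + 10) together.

Common denominator (u - 7)(u + 10). Numerator: 7(u + 10) + 2(u - 7) = (7u + 70) + (2u - 14) = 9u + 56
Result: (9u + 56)/[(u - 7)(u + 10)]


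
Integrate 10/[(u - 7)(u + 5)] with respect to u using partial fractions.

Decompose: 10/[(u - 7)(u + 5)] = (5/6)/(u - 7) - (5/6)/(u + 5). Integrate each term: (5/6) ln|(u - 7)| - (5/6) ln|(u + 5)| + C


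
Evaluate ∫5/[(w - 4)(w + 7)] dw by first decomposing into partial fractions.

Decompose: 5/[(w - 4)(w + 7)] = (5/11)/(w - 4) - (5/11)/(w + 7). Integrate each term: (5/11) ln|(w - 4)| - (5/11) ln|(w + 7)| + C


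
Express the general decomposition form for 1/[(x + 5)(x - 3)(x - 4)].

Three distinct linear factors: A/(x + 5) + B/(x - 3) + C/(x - 4)


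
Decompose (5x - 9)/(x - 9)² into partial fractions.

(5x - 9) = α(x - 9) + β. At x = 9: β = 5·9 - 9 = 36. Coeff of x: α = 5
Result: 5/(x - 9) + 36/(x - 9)²


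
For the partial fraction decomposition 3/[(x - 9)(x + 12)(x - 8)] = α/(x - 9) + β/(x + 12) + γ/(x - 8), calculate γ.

Cover-up at x = 8: γ = 3/[(8 - 9)(8 + 12)] = 3/[(-1)(20)] = -3/20


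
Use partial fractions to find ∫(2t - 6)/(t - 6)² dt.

Decompose: A = 2, B = 2·6 - 6 = 6, so (2t - 6)/(t - 6)² = 2/(t - 6) + 6/(t - 6)². Integrate: ∫ A/(t - 6) dt = 2 ln|(t - 6)|; ∫ B/(t - 6)² dt = -6/(t - 6). Sum: 2 ln|(t - 6)| - 6/(t - 6) + C


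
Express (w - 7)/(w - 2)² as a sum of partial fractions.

(w - 7) = P(w - 2) + Q. At w = 2: Q = 1·2 - 7 = -5. Coeff of w: P = 1
Result: 1/(w - 2) - 5/(w - 2)²


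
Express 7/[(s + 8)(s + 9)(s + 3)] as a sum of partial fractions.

Using cover-up method: α = -7/5, β = 7/6, γ = 7/30
Result: (-7/5)/(s + 8) + (7/6)/(s + 9) + (7/30)/(s + 3)


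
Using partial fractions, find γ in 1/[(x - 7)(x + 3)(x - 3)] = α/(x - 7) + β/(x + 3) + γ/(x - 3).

Cover-up at x = 3: γ = 1/[(3 - 7)(3 + 3)] = 1/[(-4)(6)] = -1/24


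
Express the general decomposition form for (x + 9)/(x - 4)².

Repeated linear factor: P/(x - 4) + Q/(x - 4)²


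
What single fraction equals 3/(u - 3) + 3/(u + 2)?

Common denominator (u - 3)(u + 2). Numerator: 3(u + 2) + 3(u - 3) = (3u + 6) + (3u - 9) = 6u - 3
Result: (6u - 3)/[(u - 3)(u + 2)]


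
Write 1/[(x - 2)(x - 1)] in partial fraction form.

1/(x - 2)(x - 1) = P/(x - 2) + Q/(x - 1). P = 1/(2 - 1) = 1, Q = 1/(1 - 2) = -1
Result: 1/(x - 2) - 1/(x - 1)


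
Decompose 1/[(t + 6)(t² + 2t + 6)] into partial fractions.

Cover-up at t = -6: A = 1/((-6)² + 2·(-6) + 6) = 1/30. Then B = -A = -1/30, C = -A·(2 - 6) = 2/15
Result: (1/30)/(t + 6) - ((1/30)t - 2/15)/(t² + 2t + 6)


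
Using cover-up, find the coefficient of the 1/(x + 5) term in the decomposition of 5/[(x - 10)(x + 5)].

Cover (x + 5), set x=-5: 5/((x - 10) at x=-5) = 5/(-15) = -1/3


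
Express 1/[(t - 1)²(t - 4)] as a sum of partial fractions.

Cover-up at t=4: R = 1/(4 - 1)² = 1/9. Cover-up at t=1: Q = 1/(1 - 4) = -1/3. Comparing t² coeff: P = -R = -1/9
Result: (-1/9)/(t - 1) - (1/3)/(t - 1)² + (1/9)/(t - 4)


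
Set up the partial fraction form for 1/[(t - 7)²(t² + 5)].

Repeated linear + quadratic: A/(t - 7) + B/(t - 7)² + (Ct + D)/(t² + 5)


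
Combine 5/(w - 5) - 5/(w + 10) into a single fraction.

Common denominator (w - 5)(w + 10). Numerator: 5(w + 10) - 5(w - 5) = (5w + 50) - (5w - 25) = 75
Result: (75)/[(w - 5)(w + 10)]


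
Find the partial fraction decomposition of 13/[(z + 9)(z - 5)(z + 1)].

Using cover-up method: α = 13/112, β = 13/84, γ = -13/48
Result: (13/112)/(z + 9) + (13/84)/(z - 5) - (13/48)/(z + 1)


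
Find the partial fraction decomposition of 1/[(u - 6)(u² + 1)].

Cover-up at u = 6: P = 1/(6² + 1) = 1/37. Then Q = -P = -1/37, R = -P·(0 + 6) = -6/37
Result: (1/37)/(u - 6) - ((1/37)u + 6/37)/(u² + 1)


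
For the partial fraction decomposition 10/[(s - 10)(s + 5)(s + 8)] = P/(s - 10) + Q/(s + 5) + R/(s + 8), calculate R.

Cover-up at s = -8: R = 10/[(-8 - 10)(-8 + 5)] = 10/[(-18)(-3)] = 10/54 = 5/27


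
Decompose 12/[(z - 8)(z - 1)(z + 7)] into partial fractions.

Using cover-up method: α = 4/35, β = -3/14, γ = 1/10
Result: (4/35)/(z - 8) - (3/14)/(z - 1) + (1/10)/(z + 7)


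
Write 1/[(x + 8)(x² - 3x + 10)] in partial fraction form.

Cover-up at x = -8: α = 1/((-8)² - 3·(-8) + 10) = 1/98. Then β = -α = -1/98, γ = -α·(-3 - 8) = 11/98
Result: (1/98)/(x + 8) - ((1/98)x - 11/98)/(x² - 3x + 10)


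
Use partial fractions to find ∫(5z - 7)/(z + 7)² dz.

Decompose: P = 5, Q = 5·(-7) - 7 = -42, so (5z - 7)/(z + 7)² = 5/(z + 7) - 42/(z + 7)². Integrate: ∫ P/(z + 7) dz = 5 ln|(z + 7)|; ∫ Q/(z + 7)² dz = 42/(z + 7). Sum: 5 ln|(z + 7)| + 42/(z + 7) + C


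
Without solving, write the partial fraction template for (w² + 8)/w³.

Repeated linear factor (power 3): α/w + β/w² + γ/w³


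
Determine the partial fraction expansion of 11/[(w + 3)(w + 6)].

11/(w + 3)(w + 6) = A/(w + 3) + B/(w + 6). A = 11/(-3 + 6) = 11/3, B = 11/(-6 + 3) = -11/3
Result: (11/3)/(w + 3) - (11/3)/(w + 6)


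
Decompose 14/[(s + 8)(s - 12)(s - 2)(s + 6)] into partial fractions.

Using Heaviside cover-up: (-7/200)/(s + 8) + (7/1800)/(s - 12) - (7/400)/(s - 2) + (7/144)/(s + 6)


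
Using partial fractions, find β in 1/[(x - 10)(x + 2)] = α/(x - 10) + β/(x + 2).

Cover-up at x = -2: β = 1/(-2 - 10) = -1/12


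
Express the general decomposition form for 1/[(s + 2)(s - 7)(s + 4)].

Three distinct linear factors: α/(s + 2) + β/(s - 7) + γ/(s + 4)


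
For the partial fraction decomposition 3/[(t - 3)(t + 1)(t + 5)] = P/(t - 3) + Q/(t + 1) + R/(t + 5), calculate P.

Cover-up at t = 3: P = 3/[(3 + 1)(3 + 5)] = 3/[(4)(8)] = 3/32


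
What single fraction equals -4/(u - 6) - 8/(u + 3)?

Common denominator (u - 6)(u + 3). Numerator: -4(u + 3) - 8(u - 6) = (-4u - 12) - (8u - 48) = -12u + 36
Result: (-12u + 36)/[(u - 6)(u + 3)]


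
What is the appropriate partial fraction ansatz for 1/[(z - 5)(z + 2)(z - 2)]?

Three distinct linear factors: A/(z - 5) + B/(z + 2) + C/(z - 2)


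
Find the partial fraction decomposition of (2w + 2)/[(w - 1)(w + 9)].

At w=1: P = (2·1 + 2)/(1 + 9) = 2/5. At w=-9: Q = (2·(-9) + 2)/(-9 - 1) = 8/5
Result: (2/5)/(w - 1) + (8/5)/(w + 9)


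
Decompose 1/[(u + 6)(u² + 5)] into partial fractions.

Cover-up at u = -6: α = 1/((-6)² + 5) = 1/41. Then β = -α = -1/41, γ = -α·(0 - 6) = 6/41
Result: (1/41)/(u + 6) - ((1/41)u - 6/41)/(u² + 5)


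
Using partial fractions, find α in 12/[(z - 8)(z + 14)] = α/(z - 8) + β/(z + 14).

Cover-up at z = 8: α = 12/(8 + 14) = 12/22 = 6/11


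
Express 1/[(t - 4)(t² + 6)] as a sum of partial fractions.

Cover-up at t = 4: P = 1/(4² + 6) = 1/22. Then Q = -P = -1/22, R = -P·(0 + 4) = -2/11
Result: (1/22)/(t - 4) - ((1/22)t + 2/11)/(t² + 6)


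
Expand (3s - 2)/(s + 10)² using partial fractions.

(3s - 2) = A(s + 10) + B. At s = -10: B = 3·(-10) - 2 = -32. Coeff of s: A = 3
Result: 3/(s + 10) - 32/(s + 10)²


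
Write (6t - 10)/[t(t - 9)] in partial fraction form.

At t=0: P = (6·0 - 10)/(0 - 9) = 10/9. At t=9: Q = (6·9 - 10)/(9 - 0) = 44/9
Result: (10/9)/t + (44/9)/(t - 9)


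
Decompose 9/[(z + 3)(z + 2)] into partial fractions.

9/(z + 3)(z + 2) = A/(z + 3) + B/(z + 2). A = 9/(-3 + 2) = -9, B = 9/(-2 + 3) = 9
Result: -9/(z + 3) + 9/(z + 2)


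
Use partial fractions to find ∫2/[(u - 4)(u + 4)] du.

Decompose: 2/[(u - 4)(u + 4)] = (1/4)/(u - 4) - (1/4)/(u + 4). Integrate each term: (1/4) ln|(u - 4)| - (1/4) ln|(u + 4)| + C


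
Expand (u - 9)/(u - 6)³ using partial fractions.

(u - 9) = α(u - 6)² + β(u - 6) + γ. At u = 6: γ = 1·6 - 9 = -3. Coefficients: α = 0, β = 1
Result: 1/(u - 6)² - 3/(u - 6)³


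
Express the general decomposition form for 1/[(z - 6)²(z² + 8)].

Repeated linear + quadratic: P/(z - 6) + Q/(z - 6)² + (Rz + S)/(z² + 8)


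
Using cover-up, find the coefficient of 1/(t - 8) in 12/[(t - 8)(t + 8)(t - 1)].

Cover (t - 8), set t=8: 12/[(8 + 8)(8 - 1)] = 3/28


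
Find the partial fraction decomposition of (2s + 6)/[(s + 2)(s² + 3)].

At s=-2: A = (2·(-2) + 6)/((-2)² + 3) = 2/7. B = -A = -2/7, C = 2 - (-2)·A = 18/7
Result: (2/7)/(s + 2) - ((2/7)s - 18/7)/(s² + 3)


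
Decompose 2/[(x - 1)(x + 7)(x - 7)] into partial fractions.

Using cover-up method: α = -1/24, β = 1/56, γ = 1/42
Result: (-1/24)/(x - 1) + (1/56)/(x + 7) + (1/42)/(x - 7)


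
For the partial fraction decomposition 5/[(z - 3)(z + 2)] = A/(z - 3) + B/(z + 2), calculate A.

Cover-up at z = 3: A = 5/(3 + 2) = 5/5 = 1


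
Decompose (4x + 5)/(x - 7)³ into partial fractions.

(4x + 5) = P(x - 7)² + Q(x - 7) + R. At x = 7: R = 4·7 + 5 = 33. Coefficients: P = 0, Q = 4
Result: 4/(x - 7)² + 33/(x - 7)³


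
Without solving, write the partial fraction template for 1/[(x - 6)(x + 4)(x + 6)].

Three distinct linear factors: A/(x - 6) + B/(x + 4) + C/(x + 6)


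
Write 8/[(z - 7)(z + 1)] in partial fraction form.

8/(z - 7)(z + 1) = α/(z - 7) + β/(z + 1). α = 8/(7 + 1) = 1, β = 8/(-1 - 7) = -1
Result: 1/(z - 7) - 1/(z + 1)


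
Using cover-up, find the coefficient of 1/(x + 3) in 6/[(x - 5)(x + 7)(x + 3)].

Cover (x + 3), set x=-3: 6/[(-3 - 5)(-3 + 7)] = -3/16


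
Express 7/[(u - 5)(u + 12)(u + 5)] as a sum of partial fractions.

Using cover-up method: A = 7/170, B = 1/17, C = -1/10
Result: (7/170)/(u - 5) + (1/17)/(u + 12) - (1/10)/(u + 5)


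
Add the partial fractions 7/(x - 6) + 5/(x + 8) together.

Common denominator (x - 6)(x + 8). Numerator: 7(x + 8) + 5(x - 6) = (7x + 56) + (5x - 30) = 12x + 26
Result: (12x + 26)/[(x - 6)(x + 8)]


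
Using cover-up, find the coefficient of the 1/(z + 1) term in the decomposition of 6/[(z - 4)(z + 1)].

Cover (z + 1), set z=-1: 6/((z - 4) at z=-1) = 6/(-5) = -6/5


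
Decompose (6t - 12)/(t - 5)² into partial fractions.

(6t - 12) = P(t - 5) + Q. At t = 5: Q = 6·5 - 12 = 18. Coeff of t: P = 6
Result: 6/(t - 5) + 18/(t - 5)²


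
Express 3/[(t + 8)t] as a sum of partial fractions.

3/(t + 8)t = P/(t + 8) + Q/t. P = 3/(-8 - 0) = -3/8, Q = 3/(0 + 8) = 3/8
Result: (-3/8)/(t + 8) + (3/8)/t


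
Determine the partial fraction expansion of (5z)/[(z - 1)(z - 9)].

At z=1: P = (5·1 + 0)/(1 - 9) = -5/8. At z=9: Q = (5·9 + 0)/(9 - 1) = 45/8
Result: (-5/8)/(z - 1) + (45/8)/(z - 9)


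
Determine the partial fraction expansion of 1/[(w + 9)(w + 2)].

1/(w + 9)(w + 2) = α/(w + 9) + β/(w + 2). α = 1/(-9 + 2) = -1/7, β = 1/(-2 + 9) = 1/7
Result: (-1/7)/(w + 9) + (1/7)/(w + 2)


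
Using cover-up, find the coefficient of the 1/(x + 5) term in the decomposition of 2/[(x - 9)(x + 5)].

Cover (x + 5), set x=-5: 2/((x - 9) at x=-5) = 2/(-14) = -1/7


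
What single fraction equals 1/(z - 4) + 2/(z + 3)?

Common denominator (z - 4)(z + 3). Numerator: 1(z + 3) + 2(z - 4) = (z + 3) + (2z - 8) = 3z - 5
Result: (3z - 5)/[(z - 4)(z + 3)]


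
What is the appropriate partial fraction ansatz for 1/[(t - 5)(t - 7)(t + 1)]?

Three distinct linear factors: α/(t - 5) + β/(t - 7) + γ/(t + 1)


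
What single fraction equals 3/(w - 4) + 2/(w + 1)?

Common denominator (w - 4)(w + 1). Numerator: 3(w + 1) + 2(w - 4) = (3w + 3) + (2w - 8) = 5w - 5
Result: (5w - 5)/[(w - 4)(w + 1)]


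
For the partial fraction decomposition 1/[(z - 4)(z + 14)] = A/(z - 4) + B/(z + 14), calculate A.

Cover-up at z = 4: A = 1/(4 + 14) = 1/18


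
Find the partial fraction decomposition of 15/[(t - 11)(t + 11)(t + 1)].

Using cover-up method: A = 5/88, B = 3/44, C = -1/8
Result: (5/88)/(t - 11) + (3/44)/(t + 11) - (1/8)/(t + 1)


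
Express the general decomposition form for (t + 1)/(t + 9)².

Repeated linear factor: P/(t + 9) + Q/(t + 9)²


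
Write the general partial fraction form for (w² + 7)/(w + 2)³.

Repeated linear factor (power 3): A/(w + 2) + B/(w + 2)² + C/(w + 2)³


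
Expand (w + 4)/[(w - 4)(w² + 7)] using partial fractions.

At w=4: α = (1·4 + 4)/(4² + 7) = 8/23. β = -α = -8/23, γ = 1 - 4·α = -9/23
Result: (8/23)/(w - 4) - ((8/23)w + 9/23)/(w² + 7)


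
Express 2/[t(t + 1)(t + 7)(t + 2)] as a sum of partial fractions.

Using Heaviside cover-up: (1/7)/t - (1/3)/(t + 1) - (1/105)/(t + 7) + (1/5)/(t + 2)


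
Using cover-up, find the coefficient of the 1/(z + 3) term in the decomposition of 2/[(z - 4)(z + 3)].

Cover (z + 3), set z=-3: 2/((z - 4) at z=-3) = 2/(-7) = -2/7


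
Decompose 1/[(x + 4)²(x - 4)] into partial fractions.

Cover-up at x=4: C = 1/(4 + 4)² = 1/64. Cover-up at x=-4: B = 1/(-4 - 4) = -1/8. Comparing x² coeff: A = -C = -1/64
Result: (-1/64)/(x + 4) - (1/8)/(x + 4)² + (1/64)/(x - 4)


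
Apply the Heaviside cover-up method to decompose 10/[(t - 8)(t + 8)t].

Cover (t - 8), t=8: α = 10/[(8 + 8)(8 - 0)] = 5/64. Cover (t + 8), t=-8: β = 10/[(-8 - 8)(-8 - 0)] = 5/64. Cover t, t=0: γ = 10/[(0 - 8)(0 + 8)] = -5/32.
Result: (5/64)/(t - 8) + (5/64)/(t + 8) - (5/32)/t


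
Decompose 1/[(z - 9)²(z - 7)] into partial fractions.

Cover-up at z=7: γ = 1/(7 - 9)² = 1/4. Cover-up at z=9: β = 1/(9 - 7) = 1/2. Comparing z² coeff: α = -γ = -1/4
Result: (-1/4)/(z - 9) + (1/2)/(z - 9)² + (1/4)/(z - 7)


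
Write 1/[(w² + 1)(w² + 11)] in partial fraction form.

Coefficient matching gives P = R = 0, Q = 1/(11-1) = 1/10, S = -Q = -1/10
Result: (1/10)/(w² + 1) - (1/10)/(w² + 11)


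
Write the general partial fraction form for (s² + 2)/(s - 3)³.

Repeated linear factor (power 3): P/(s - 3) + Q/(s - 3)² + R/(s - 3)³


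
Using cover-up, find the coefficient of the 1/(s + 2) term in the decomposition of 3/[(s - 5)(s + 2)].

Cover (s + 2), set s=-2: 3/((s - 5) at s=-2) = 3/(-7) = -3/7


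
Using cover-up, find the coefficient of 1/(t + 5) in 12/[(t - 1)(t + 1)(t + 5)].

Cover (t + 5), set t=-5: 12/[(-5 - 1)(-5 + 1)] = 1/2


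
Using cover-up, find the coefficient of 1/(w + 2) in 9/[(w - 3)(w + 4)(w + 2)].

Cover (w + 2), set w=-2: 9/[(-2 - 3)(-2 + 4)] = -9/10


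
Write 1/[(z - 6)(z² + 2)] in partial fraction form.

Cover-up at z = 6: P = 1/(6² + 2) = 1/38. Then Q = -P = -1/38, R = -P·(0 + 6) = -3/19
Result: (1/38)/(z - 6) - ((1/38)z + 3/19)/(z² + 2)


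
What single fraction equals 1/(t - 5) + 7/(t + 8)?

Common denominator (t - 5)(t + 8). Numerator: 1(t + 8) + 7(t - 5) = (t + 8) + (7t - 35) = 8t - 27
Result: (8t - 27)/[(t - 5)(t + 8)]


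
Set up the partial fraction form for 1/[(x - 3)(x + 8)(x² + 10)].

Two linear + quadratic: α/(x - 3) + β/(x + 8) + (γx + δ)/(x² + 10)


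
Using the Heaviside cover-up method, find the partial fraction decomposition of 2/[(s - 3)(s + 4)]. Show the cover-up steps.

Cover (s - 3): set s=3, get P = 2/(3 + 4) = 2/7. Cover (s + 4): set s=-4, get Q = 2/(-4 - 3) = -2/7.
Result: (2/7)/(s - 3) - (2/7)/(s + 4)


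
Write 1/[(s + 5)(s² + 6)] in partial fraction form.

Cover-up at s = -5: A = 1/((-5)² + 6) = 1/31. Then B = -A = -1/31, C = -A·(0 - 5) = 5/31
Result: (1/31)/(s + 5) - ((1/31)s - 5/31)/(s² + 6)


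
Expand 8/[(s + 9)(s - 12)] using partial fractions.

8/(s + 9)(s - 12) = A/(s + 9) + B/(s - 12). A = 8/(-9 - 12) = -8/21, B = 8/(12 + 9) = 8/21
Result: (-8/21)/(s + 9) + (8/21)/(s - 12)


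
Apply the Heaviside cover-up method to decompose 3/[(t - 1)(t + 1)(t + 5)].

Cover (t - 1), t=1: A = 3/[(1 + 1)(1 + 5)] = 1/4. Cover (t + 1), t=-1: B = 3/[(-1 - 1)(-1 + 5)] = -3/8. Cover (t + 5), t=-5: C = 3/[(-5 - 1)(-5 + 1)] = 1/8.
Result: (1/4)/(t - 1) - (3/8)/(t + 1) + (1/8)/(t + 5)


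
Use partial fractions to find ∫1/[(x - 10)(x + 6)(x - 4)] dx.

Cover-up: P = 1/96, Q = 1/160, R = -1/60. Decomposition: (1/96)/(x - 10) + (1/160)/(x + 6) - (1/60)/(x - 4). Integrate each term: (1/96) ln|(x - 10)| + (1/160) ln|(x + 6)| - (1/60) ln|(x - 4)| + C


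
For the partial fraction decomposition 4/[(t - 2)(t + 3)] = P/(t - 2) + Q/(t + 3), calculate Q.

Cover-up at t = -3: Q = 4/(-3 - 2) = -4/5


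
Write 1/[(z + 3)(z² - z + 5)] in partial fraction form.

Cover-up at z = -3: A = 1/((-3)² - 1·(-3) + 5) = 1/17. Then B = -A = -1/17, C = -A·(-1 - 3) = 4/17
Result: (1/17)/(z + 3) - ((1/17)z - 4/17)/(z² - z + 5)


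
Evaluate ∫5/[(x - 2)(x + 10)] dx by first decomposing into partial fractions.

Decompose: 5/[(x - 2)(x + 10)] = (5/12)/(x - 2) - (5/12)/(x + 10). Integrate each term: (5/12) ln|(x - 2)| - (5/12) ln|(x + 10)| + C


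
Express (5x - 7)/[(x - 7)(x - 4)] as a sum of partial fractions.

At x=7: α = (5·7 - 7)/(7 - 4) = 28/3. At x=4: β = (5·4 - 7)/(4 - 7) = -13/3
Result: (28/3)/(x - 7) - (13/3)/(x - 4)


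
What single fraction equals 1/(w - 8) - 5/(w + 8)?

Common denominator (w - 8)(w + 8). Numerator: 1(w + 8) - 5(w - 8) = (w + 8) - (5w - 40) = -4w + 48
Result: (-4w + 48)/[(w - 8)(w + 8)]


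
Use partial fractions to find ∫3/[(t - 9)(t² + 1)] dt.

Cover-up at t=9: A = 3/(9²+1) = 3/82. Coeff matching: B = -3/82, C = -27/82. Decomposition: (3/82)/(t - 9) - ((3/82)t + 27/82)/(t² + 1). Integrate: linear → ln, quadratic → (1/2)ln + arctan: (3/82) ln|(t - 9)| - (3/164) ln(t² + 1) - (27/82) arctan(t) + C


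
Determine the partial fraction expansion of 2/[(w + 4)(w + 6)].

2/(w + 4)(w + 6) = P/(w + 4) + Q/(w + 6). P = 2/(-4 + 6) = 1, Q = 2/(-6 + 4) = -1
Result: 1/(w + 4) - 1/(w + 6)


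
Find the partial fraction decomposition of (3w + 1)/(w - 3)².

(3w + 1) = P(w - 3) + Q. At w = 3: Q = 3·3 + 1 = 10. Coeff of w: P = 3
Result: 3/(w - 3) + 10/(w - 3)²


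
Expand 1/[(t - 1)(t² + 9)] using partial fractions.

Cover-up at t = 1: α = 1/(1² + 9) = 1/10. Then β = -α = -1/10, γ = -α·(0 + 1) = -1/10
Result: (1/10)/(t - 1) - ((1/10)t + 1/10)/(t² + 9)


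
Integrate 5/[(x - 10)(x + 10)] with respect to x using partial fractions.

Decompose: 5/[(x - 10)(x + 10)] = (1/4)/(x - 10) - (1/4)/(x + 10). Integrate each term: (1/4) ln|(x - 10)| - (1/4) ln|(x + 10)| + C


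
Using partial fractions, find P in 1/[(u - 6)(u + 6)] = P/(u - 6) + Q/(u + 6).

Cover-up at u = 6: P = 1/(6 + 6) = 1/12


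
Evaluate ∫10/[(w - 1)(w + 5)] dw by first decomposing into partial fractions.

Decompose: 10/[(w - 1)(w + 5)] = (5/3)/(w - 1) - (5/3)/(w + 5). Integrate each term: (5/3) ln|(w - 1)| - (5/3) ln|(w + 5)| + C


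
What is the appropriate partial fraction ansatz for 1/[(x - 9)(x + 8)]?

Distinct linear factors: α/(x - 9) + β/(x + 8)


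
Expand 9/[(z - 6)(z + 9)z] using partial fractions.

Using cover-up method: A = 1/10, B = 1/15, C = -1/6
Result: (1/10)/(z - 6) + (1/15)/(z + 9) - (1/6)/z


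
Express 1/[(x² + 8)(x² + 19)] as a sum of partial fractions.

Coefficient matching gives A = C = 0, B = 1/(19-8) = 1/11, D = -B = -1/11
Result: (1/11)/(x² + 8) - (1/11)/(x² + 19)


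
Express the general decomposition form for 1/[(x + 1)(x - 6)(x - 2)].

Three distinct linear factors: P/(x + 1) + Q/(x - 6) + R/(x - 2)


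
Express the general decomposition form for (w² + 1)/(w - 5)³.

Repeated linear factor (power 3): A/(w - 5) + B/(w - 5)² + C/(w - 5)³


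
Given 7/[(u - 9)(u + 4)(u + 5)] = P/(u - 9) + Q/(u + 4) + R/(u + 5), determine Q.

Cover-up at u = -4: Q = 7/[(-4 - 9)(-4 + 5)] = 7/[(-13)(1)] = -7/13


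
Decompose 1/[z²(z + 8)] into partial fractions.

Cover-up at z=-8: γ = 1/(-8 - 0)² = 1/64. Cover-up at z=0: β = 1/(0 + 8) = 1/8. Comparing z² coeff: α = -γ = -1/64
Result: (-1/64)/z + (1/8)/z² + (1/64)/(z + 8)


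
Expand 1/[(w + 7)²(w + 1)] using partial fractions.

Cover-up at w=-1: R = 1/(-1 + 7)² = 1/36. Cover-up at w=-7: Q = 1/(-7 + 1) = -1/6. Comparing w² coeff: P = -R = -1/36
Result: (-1/36)/(w + 7) - (1/6)/(w + 7)² + (1/36)/(w + 1)


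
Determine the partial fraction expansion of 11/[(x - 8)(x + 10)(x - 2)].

Using cover-up method: P = 11/108, Q = 11/216, R = -11/72
Result: (11/108)/(x - 8) + (11/216)/(x + 10) - (11/72)/(x - 2)


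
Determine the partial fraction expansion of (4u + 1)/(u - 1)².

(4u + 1) = A(u - 1) + B. At u = 1: B = 4·1 + 1 = 5. Coeff of u: A = 4
Result: 4/(u - 1) + 5/(u - 1)²


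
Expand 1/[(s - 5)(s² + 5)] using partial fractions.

Cover-up at s = 5: α = 1/(5² + 5) = 1/30. Then β = -α = -1/30, γ = -α·(0 + 5) = -1/6
Result: (1/30)/(s - 5) - ((1/30)s + 1/6)/(s² + 5)


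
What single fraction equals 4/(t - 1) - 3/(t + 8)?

Common denominator (t - 1)(t + 8). Numerator: 4(t + 8) - 3(t - 1) = (4t + 32) - (3t - 3) = t + 35
Result: (t + 35)/[(t - 1)(t + 8)]


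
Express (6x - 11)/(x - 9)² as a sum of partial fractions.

(6x - 11) = P(x - 9) + Q. At x = 9: Q = 6·9 - 11 = 43. Coeff of x: P = 6
Result: 6/(x - 9) + 43/(x - 9)²


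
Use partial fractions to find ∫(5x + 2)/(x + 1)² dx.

Decompose: A = 5, B = 5·(-1) + 2 = -3, so (5x + 2)/(x + 1)² = 5/(x + 1) - 3/(x + 1)². Integrate: ∫ A/(x + 1) dx = 5 ln|(x + 1)|; ∫ B/(x + 1)² dx = 3/(x + 1). Sum: 5 ln|(x + 1)| + 3/(x + 1) + C


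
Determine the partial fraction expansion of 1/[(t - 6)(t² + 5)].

Cover-up at t = 6: A = 1/(6² + 5) = 1/41. Then B = -A = -1/41, C = -A·(0 + 6) = -6/41
Result: (1/41)/(t - 6) - ((1/41)t + 6/41)/(t² + 5)


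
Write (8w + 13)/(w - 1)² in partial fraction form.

(8w + 13) = P(w - 1) + Q. At w = 1: Q = 8·1 + 13 = 21. Coeff of w: P = 8
Result: 8/(w - 1) + 21/(w - 1)²


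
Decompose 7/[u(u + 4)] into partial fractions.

7/u(u + 4) = α/u + β/(u + 4). α = 7/(0 + 4) = 7/4, β = 7/(-4 - 0) = -7/4
Result: (7/4)/u - (7/4)/(u + 4)


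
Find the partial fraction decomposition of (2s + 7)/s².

(2s + 7) = As + B. At s = 0: B = 2·0 + 7 = 7. Coeff of s: A = 2
Result: 2/s + 7/s²


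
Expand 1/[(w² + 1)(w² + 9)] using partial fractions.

Coefficient matching gives α = γ = 0, β = 1/(9-1) = 1/8, δ = -β = -1/8
Result: (1/8)/(w² + 1) - (1/8)/(w² + 9)


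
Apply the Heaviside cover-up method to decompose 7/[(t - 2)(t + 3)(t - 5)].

Cover (t - 2), t=2: A = 7/[(2 + 3)(2 - 5)] = -7/15. Cover (t + 3), t=-3: B = 7/[(-3 - 2)(-3 - 5)] = 7/40. Cover (t - 5), t=5: C = 7/[(5 - 2)(5 + 3)] = 7/24.
Result: (-7/15)/(t - 2) + (7/40)/(t + 3) + (7/24)/(t - 5)


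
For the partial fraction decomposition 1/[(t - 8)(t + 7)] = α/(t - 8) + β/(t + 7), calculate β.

Cover-up at t = -7: β = 1/(-7 - 8) = -1/15


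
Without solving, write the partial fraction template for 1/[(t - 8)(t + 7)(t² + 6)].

Two linear + quadratic: A/(t - 8) + B/(t + 7) + (Ct + D)/(t² + 6)


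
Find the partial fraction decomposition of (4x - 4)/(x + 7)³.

(4x - 4) = α(x + 7)² + β(x + 7) + γ. At x = -7: γ = 4·(-7) - 4 = -32. Coefficients: α = 0, β = 4
Result: 4/(x + 7)² - 32/(x + 7)³


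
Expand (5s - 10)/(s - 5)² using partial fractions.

(5s - 10) = A(s - 5) + B. At s = 5: B = 5·5 - 10 = 15. Coeff of s: A = 5
Result: 5/(s - 5) + 15/(s - 5)²


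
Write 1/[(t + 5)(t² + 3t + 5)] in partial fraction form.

Cover-up at t = -5: P = 1/((-5)² + 3·(-5) + 5) = 1/15. Then Q = -P = -1/15, R = -P·(3 - 5) = 2/15
Result: (1/15)/(t + 5) - ((1/15)t - 2/15)/(t² + 3t + 5)


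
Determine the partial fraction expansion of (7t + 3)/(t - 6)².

(7t + 3) = A(t - 6) + B. At t = 6: B = 7·6 + 3 = 45. Coeff of t: A = 7
Result: 7/(t - 6) + 45/(t - 6)²


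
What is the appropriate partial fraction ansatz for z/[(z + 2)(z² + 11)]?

Linear + irreducible quadratic: α/(z + 2) + (βz + γ)/(z² + 11)


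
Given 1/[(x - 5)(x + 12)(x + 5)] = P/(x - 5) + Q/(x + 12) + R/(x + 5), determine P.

Cover-up at x = 5: P = 1/[(5 + 12)(5 + 5)] = 1/[(17)(10)] = 1/170


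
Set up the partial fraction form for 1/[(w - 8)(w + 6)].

Distinct linear factors: A/(w - 8) + B/(w + 6)


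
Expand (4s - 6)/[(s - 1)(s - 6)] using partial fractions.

At s=1: α = (4·1 - 6)/(1 - 6) = 2/5. At s=6: β = (4·6 - 6)/(6 - 1) = 18/5
Result: (2/5)/(s - 1) + (18/5)/(s - 6)


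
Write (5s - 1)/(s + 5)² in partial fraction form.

(5s - 1) = α(s + 5) + β. At s = -5: β = 5·(-5) - 1 = -26. Coeff of s: α = 5
Result: 5/(s + 5) - 26/(s + 5)²


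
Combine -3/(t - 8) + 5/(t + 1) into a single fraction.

Common denominator (t - 8)(t + 1). Numerator: -3(t + 1) + 5(t - 8) = (-3t - 3) + (5t - 40) = 2t - 43
Result: (2t - 43)/[(t - 8)(t + 1)]


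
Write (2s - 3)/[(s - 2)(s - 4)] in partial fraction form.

At s=2: A = (2·2 - 3)/(2 - 4) = -1/2. At s=4: B = (2·4 - 3)/(4 - 2) = 5/2
Result: (-1/2)/(s - 2) + (5/2)/(s - 4)


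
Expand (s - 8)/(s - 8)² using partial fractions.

(s - 8) = P(s - 8) + Q. At s = 8: Q = 1·8 - 8 = 0. Coeff of s: P = 1
Result: 1/(s - 8)


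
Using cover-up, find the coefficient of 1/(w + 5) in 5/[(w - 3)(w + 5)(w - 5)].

Cover (w + 5), set w=-5: 5/[(-5 - 3)(-5 - 5)] = 1/16


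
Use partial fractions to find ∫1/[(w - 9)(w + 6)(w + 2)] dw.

Cover-up: A = 1/165, B = 1/60, C = -1/44. Decomposition: (1/165)/(w - 9) + (1/60)/(w + 6) - (1/44)/(w + 2). Integrate each term: (1/165) ln|(w - 9)| + (1/60) ln|(w + 6)| - (1/44) ln|(w + 2)| + C


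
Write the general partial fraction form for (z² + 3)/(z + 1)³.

Repeated linear factor (power 3): A/(z + 1) + B/(z + 1)² + C/(z + 1)³


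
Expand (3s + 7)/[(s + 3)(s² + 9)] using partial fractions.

At s=-3: A = (3·(-3) + 7)/((-3)² + 9) = -1/9. B = -A = 1/9, C = 3 - (-3)·A = 8/3
Result: (-1/9)/(s + 3) + ((1/9)s + 8/3)/(s² + 9)


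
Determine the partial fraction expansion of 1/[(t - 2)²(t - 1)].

Cover-up at t=1: γ = 1/(1 - 2)² = 1. Cover-up at t=2: β = 1/(2 - 1) = 1. Comparing t² coeff: α = -γ = -1
Result: -1/(t - 2) + 1/(t - 2)² + 1/(t - 1)


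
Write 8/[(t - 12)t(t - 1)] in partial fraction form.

Using cover-up method: A = 2/33, B = 2/3, C = -8/11
Result: (2/33)/(t - 12) + (2/3)/t - (8/11)/(t - 1)


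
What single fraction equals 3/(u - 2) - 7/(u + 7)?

Common denominator (u - 2)(u + 7). Numerator: 3(u + 7) - 7(u - 2) = (3u + 21) - (7u - 14) = -4u + 35
Result: (-4u + 35)/[(u - 2)(u + 7)]


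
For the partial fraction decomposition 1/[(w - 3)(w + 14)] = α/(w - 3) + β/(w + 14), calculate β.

Cover-up at w = -14: β = 1/(-14 - 3) = -1/17


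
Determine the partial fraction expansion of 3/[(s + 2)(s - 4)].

3/(s + 2)(s - 4) = A/(s + 2) + B/(s - 4). A = 3/(-2 - 4) = -1/2, B = 3/(4 + 2) = 1/2
Result: (-1/2)/(s + 2) + (1/2)/(s - 4)


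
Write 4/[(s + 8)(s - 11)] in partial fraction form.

4/(s + 8)(s - 11) = P/(s + 8) + Q/(s - 11). P = 4/(-8 - 11) = -4/19, Q = 4/(11 + 8) = 4/19
Result: (-4/19)/(s + 8) + (4/19)/(s - 11)


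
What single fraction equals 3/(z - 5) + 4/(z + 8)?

Common denominator (z - 5)(z + 8). Numerator: 3(z + 8) + 4(z - 5) = (3z + 24) + (4z - 20) = 7z + 4
Result: (7z + 4)/[(z - 5)(z + 8)]


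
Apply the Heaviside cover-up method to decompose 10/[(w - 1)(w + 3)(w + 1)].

Cover (w - 1), w=1: A = 10/[(1 + 3)(1 + 1)] = 5/4. Cover (w + 3), w=-3: B = 10/[(-3 - 1)(-3 + 1)] = 5/4. Cover (w + 1), w=-1: C = 10/[(-1 - 1)(-1 + 3)] = -5/2.
Result: (5/4)/(w - 1) + (5/4)/(w + 3) - (5/2)/(w + 1)


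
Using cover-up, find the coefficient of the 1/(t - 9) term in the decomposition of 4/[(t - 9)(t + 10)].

Cover (t - 9), set t=9: 4/((t + 10) at t=9) = 4/(19) = 4/19


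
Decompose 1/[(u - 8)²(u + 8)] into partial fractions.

Cover-up at u=-8: R = 1/(-8 - 8)² = 1/256. Cover-up at u=8: Q = 1/(8 + 8) = 1/16. Comparing u² coeff: P = -R = -1/256
Result: (-1/256)/(u - 8) + (1/16)/(u - 8)² + (1/256)/(u + 8)


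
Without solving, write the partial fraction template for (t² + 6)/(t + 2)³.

Repeated linear factor (power 3): P/(t + 2) + Q/(t + 2)² + R/(t + 2)³


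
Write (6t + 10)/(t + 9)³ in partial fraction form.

(6t + 10) = P(t + 9)² + Q(t + 9) + R. At t = -9: R = 6·(-9) + 10 = -44. Coefficients: P = 0, Q = 6
Result: 6/(t + 9)² - 44/(t + 9)³


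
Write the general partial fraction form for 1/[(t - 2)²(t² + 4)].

Repeated linear + quadratic: α/(t - 2) + β/(t - 2)² + (γt + δ)/(t² + 4)


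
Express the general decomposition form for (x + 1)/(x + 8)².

Repeated linear factor: A/(x + 8) + B/(x + 8)²


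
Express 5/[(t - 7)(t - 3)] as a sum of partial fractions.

5/(t - 7)(t - 3) = P/(t - 7) + Q/(t - 3). P = 5/(7 - 3) = 5/4, Q = 5/(3 - 7) = -5/4
Result: (5/4)/(t - 7) - (5/4)/(t - 3)


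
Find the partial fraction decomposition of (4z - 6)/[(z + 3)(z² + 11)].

At z=-3: A = (4·(-3) - 6)/((-3)² + 11) = -9/10. B = -A = 9/10, C = 4 - (-3)·A = 13/10
Result: (-9/10)/(z + 3) + ((9/10)z + 13/10)/(z² + 11)


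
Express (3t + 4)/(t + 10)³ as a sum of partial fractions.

(3t + 4) = α(t + 10)² + β(t + 10) + γ. At t = -10: γ = 3·(-10) + 4 = -26. Coefficients: α = 0, β = 3
Result: 3/(t + 10)² - 26/(t + 10)³


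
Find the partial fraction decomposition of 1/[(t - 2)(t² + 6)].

Cover-up at t = 2: A = 1/(2² + 6) = 1/10. Then B = -A = -1/10, C = -A·(0 + 2) = -1/5
Result: (1/10)/(t - 2) - ((1/10)t + 1/5)/(t² + 6)


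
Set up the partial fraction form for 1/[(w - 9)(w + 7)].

Distinct linear factors: P/(w - 9) + Q/(w + 7)


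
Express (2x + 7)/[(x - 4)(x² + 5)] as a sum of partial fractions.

At x=4: P = (2·4 + 7)/(4² + 5) = 5/7. Q = -P = -5/7, R = 2 - 4·P = -6/7
Result: (5/7)/(x - 4) - ((5/7)x + 6/7)/(x² + 5)


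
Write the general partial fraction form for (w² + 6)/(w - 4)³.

Repeated linear factor (power 3): P/(w - 4) + Q/(w - 4)² + R/(w - 4)³


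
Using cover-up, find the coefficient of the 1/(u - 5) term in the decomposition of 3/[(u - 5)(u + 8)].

Cover (u - 5), set u=5: 3/((u + 8) at u=5) = 3/(13) = 3/13


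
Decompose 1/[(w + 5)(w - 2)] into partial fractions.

1/(w + 5)(w - 2) = A/(w + 5) + B/(w - 2). A = 1/(-5 - 2) = -1/7, B = 1/(2 + 5) = 1/7
Result: (-1/7)/(w + 5) + (1/7)/(w - 2)


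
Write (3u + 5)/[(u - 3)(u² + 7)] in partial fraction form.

At u=3: P = (3·3 + 5)/(3² + 7) = 7/8. Q = -P = -7/8, R = 3 - 3·P = 3/8
Result: (7/8)/(u - 3) - ((7/8)u - 3/8)/(u² + 7)


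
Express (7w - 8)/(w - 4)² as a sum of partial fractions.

(7w - 8) = α(w - 4) + β. At w = 4: β = 7·4 - 8 = 20. Coeff of w: α = 7
Result: 7/(w - 4) + 20/(w - 4)²


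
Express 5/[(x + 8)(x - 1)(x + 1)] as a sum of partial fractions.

Using cover-up method: P = 5/63, Q = 5/18, R = -5/14
Result: (5/63)/(x + 8) + (5/18)/(x - 1) - (5/14)/(x + 1)


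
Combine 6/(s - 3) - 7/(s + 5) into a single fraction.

Common denominator (s - 3)(s + 5). Numerator: 6(s + 5) - 7(s - 3) = (6s + 30) - (7s - 21) = -s + 51
Result: (-s + 51)/[(s - 3)(s + 5)]


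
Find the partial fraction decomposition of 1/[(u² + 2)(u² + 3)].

Coefficient matching gives P = R = 0, Q = 1/(3-2) = 1, S = -Q = -1
Result: 1/(u² + 2) - 1/(u² + 3)


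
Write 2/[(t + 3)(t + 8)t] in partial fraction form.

Using cover-up method: P = -2/15, Q = 1/20, R = 1/12
Result: (-2/15)/(t + 3) + (1/20)/(t + 8) + (1/12)/t


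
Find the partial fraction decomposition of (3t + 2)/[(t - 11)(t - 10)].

At t=11: A = (3·11 + 2)/(11 - 10) = 35. At t=10: B = (3·10 + 2)/(10 - 11) = -32
Result: 35/(t - 11) - 32/(t - 10)


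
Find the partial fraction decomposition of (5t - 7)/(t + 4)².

(5t - 7) = P(t + 4) + Q. At t = -4: Q = 5·(-4) - 7 = -27. Coeff of t: P = 5
Result: 5/(t + 4) - 27/(t + 4)²


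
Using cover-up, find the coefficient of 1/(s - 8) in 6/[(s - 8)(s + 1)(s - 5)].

Cover (s - 8), set s=8: 6/[(8 + 1)(8 - 5)] = 2/9


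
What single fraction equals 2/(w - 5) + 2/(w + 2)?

Common denominator (w - 5)(w + 2). Numerator: 2(w + 2) + 2(w - 5) = (2w + 4) + (2w - 10) = 4w - 6
Result: (4w - 6)/[(w - 5)(w + 2)]


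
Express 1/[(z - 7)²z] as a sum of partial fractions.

Cover-up at z=0: R = 1/(0 - 7)² = 1/49. Cover-up at z=7: Q = 1/(7 - 0) = 1/7. Comparing z² coeff: P = -R = -1/49
Result: (-1/49)/(z - 7) + (1/7)/(z - 7)² + (1/49)/z


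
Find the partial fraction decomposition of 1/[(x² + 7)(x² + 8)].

Coefficient matching gives P = R = 0, Q = 1/(8-7) = 1, S = -Q = -1
Result: 1/(x² + 7) - 1/(x² + 8)


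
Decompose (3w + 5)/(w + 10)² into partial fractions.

(3w + 5) = α(w + 10) + β. At w = -10: β = 3·(-10) + 5 = -25. Coeff of w: α = 3
Result: 3/(w + 10) - 25/(w + 10)²


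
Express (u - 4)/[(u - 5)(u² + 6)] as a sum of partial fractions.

At u=5: α = (1·5 - 4)/(5² + 6) = 1/31. β = -α = -1/31, γ = 1 - 5·α = 26/31
Result: (1/31)/(u - 5) - ((1/31)u - 26/31)/(u² + 6)


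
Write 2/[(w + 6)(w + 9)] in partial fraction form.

2/(w + 6)(w + 9) = A/(w + 6) + B/(w + 9). A = 2/(-6 + 9) = 2/3, B = 2/(-9 + 6) = -2/3
Result: (2/3)/(w + 6) - (2/3)/(w + 9)


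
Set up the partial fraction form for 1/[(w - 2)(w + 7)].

Distinct linear factors: P/(w - 2) + Q/(w + 7)


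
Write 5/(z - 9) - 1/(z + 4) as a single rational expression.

Common denominator (z - 9)(z + 4). Numerator: 5(z + 4) - 1(z - 9) = (5z + 20) - (z - 9) = 4z + 29
Result: (4z + 29)/[(z - 9)(z + 4)]


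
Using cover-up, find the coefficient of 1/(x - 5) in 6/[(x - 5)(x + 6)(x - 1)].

Cover (x - 5), set x=5: 6/[(5 + 6)(5 - 1)] = 3/22


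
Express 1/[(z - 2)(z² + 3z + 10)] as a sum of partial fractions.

Cover-up at z = 2: P = 1/(2² + 3·2 + 10) = 1/20. Then Q = -P = -1/20, R = -P·(3 + 2) = -1/4
Result: (1/20)/(z - 2) - ((1/20)z + 1/4)/(z² + 3z + 10)


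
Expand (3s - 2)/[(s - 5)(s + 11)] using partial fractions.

At s=5: A = (3·5 - 2)/(5 + 11) = 13/16. At s=-11: B = (3·(-11) - 2)/(-11 - 5) = 35/16
Result: (13/16)/(s - 5) + (35/16)/(s + 11)


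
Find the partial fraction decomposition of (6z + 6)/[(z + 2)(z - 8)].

At z=-2: A = (6·(-2) + 6)/(-2 - 8) = 3/5. At z=8: B = (6·8 + 6)/(8 + 2) = 27/5
Result: (3/5)/(z + 2) + (27/5)/(z - 8)


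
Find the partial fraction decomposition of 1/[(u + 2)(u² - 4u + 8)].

Cover-up at u = -2: P = 1/((-2)² - 4·(-2) + 8) = 1/20. Then Q = -P = -1/20, R = -P·(-4 - 2) = 3/10
Result: (1/20)/(u + 2) - ((1/20)u - 3/10)/(u² - 4u + 8)


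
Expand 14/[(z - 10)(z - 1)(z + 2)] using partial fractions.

Using cover-up method: α = 7/54, β = -14/27, γ = 7/18
Result: (7/54)/(z - 10) - (14/27)/(z - 1) + (7/18)/(z + 2)


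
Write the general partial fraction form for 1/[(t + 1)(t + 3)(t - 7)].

Three distinct linear factors: α/(t + 1) + β/(t + 3) + γ/(t - 7)


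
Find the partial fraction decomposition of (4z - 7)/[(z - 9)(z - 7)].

At z=9: α = (4·9 - 7)/(9 - 7) = 29/2. At z=7: β = (4·7 - 7)/(7 - 9) = -21/2
Result: (29/2)/(z - 9) - (21/2)/(z - 7)


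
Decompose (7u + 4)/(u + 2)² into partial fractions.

(7u + 4) = A(u + 2) + B. At u = -2: B = 7·(-2) + 4 = -10. Coeff of u: A = 7
Result: 7/(u + 2) - 10/(u + 2)²


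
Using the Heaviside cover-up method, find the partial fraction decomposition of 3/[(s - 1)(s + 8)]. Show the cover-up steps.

Cover (s - 1): set s=1, get A = 3/(1 + 8) = 1/3. Cover (s + 8): set s=-8, get B = 3/(-8 - 1) = -1/3.
Result: (1/3)/(s - 1) - (1/3)/(s + 8)


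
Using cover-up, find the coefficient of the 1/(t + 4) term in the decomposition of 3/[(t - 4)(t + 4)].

Cover (t + 4), set t=-4: 3/((t - 4) at t=-4) = 3/(-8) = -3/8


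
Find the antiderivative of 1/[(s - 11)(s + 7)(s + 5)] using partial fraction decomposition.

Cover-up: A = 1/288, B = 1/36, C = -1/32. Decomposition: (1/288)/(s - 11) + (1/36)/(s + 7) - (1/32)/(s + 5). Integrate each term: (1/288) ln|(s - 11)| + (1/36) ln|(s + 7)| - (1/32) ln|(s + 5)| + C


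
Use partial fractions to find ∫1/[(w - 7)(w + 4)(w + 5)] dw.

Cover-up: A = 1/132, B = -1/11, C = 1/12. Decomposition: (1/132)/(w - 7) - (1/11)/(w + 4) + (1/12)/(w + 5). Integrate each term: (1/132) ln|(w - 7)| - (1/11) ln|(w + 4)| + (1/12) ln|(w + 5)| + C


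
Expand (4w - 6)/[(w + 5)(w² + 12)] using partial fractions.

At w=-5: A = (4·(-5) - 6)/((-5)² + 12) = -26/37. B = -A = 26/37, C = 4 - (-5)·A = 18/37
Result: (-26/37)/(w + 5) + ((26/37)w + 18/37)/(w² + 12)


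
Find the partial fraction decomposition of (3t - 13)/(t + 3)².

(3t - 13) = P(t + 3) + Q. At t = -3: Q = 3·(-3) - 13 = -22. Coeff of t: P = 3
Result: 3/(t + 3) - 22/(t + 3)²


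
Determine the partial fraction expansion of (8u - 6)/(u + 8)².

(8u - 6) = A(u + 8) + B. At u = -8: B = 8·(-8) - 6 = -70. Coeff of u: A = 8
Result: 8/(u + 8) - 70/(u + 8)²


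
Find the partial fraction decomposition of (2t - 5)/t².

(2t - 5) = Pt + Q. At t = 0: Q = 2·0 - 5 = -5. Coeff of t: P = 2
Result: 2/t - 5/t²


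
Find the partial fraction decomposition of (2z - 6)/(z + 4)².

(2z - 6) = A(z + 4) + B. At z = -4: B = 2·(-4) - 6 = -14. Coeff of z: A = 2
Result: 2/(z + 4) - 14/(z + 4)²


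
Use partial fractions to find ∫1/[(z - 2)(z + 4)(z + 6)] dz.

Cover-up: A = 1/48, B = -1/12, C = 1/16. Decomposition: (1/48)/(z - 2) - (1/12)/(z + 4) + (1/16)/(z + 6). Integrate each term: (1/48) ln|(z - 2)| - (1/12) ln|(z + 4)| + (1/16) ln|(z + 6)| + C


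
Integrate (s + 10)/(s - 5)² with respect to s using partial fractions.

Decompose: α = 1, β = 1·5 + 10 = 15, so (s + 10)/(s - 5)² = 1/(s - 5) + 15/(s - 5)². Integrate: ∫ α/(s - 5) ds = ln|(s - 5)|; ∫ β/(s - 5)² ds = -15/(s - 5). Sum: ln|(s - 5)| - 15/(s - 5) + C


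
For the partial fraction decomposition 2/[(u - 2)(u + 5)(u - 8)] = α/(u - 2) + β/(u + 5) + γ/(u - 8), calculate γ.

Cover-up at u = 8: γ = 2/[(8 - 2)(8 + 5)] = 2/[(6)(13)] = 2/78 = 1/39


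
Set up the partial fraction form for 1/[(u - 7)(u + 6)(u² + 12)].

Two linear + quadratic: P/(u - 7) + Q/(u + 6) + (Ru + S)/(u² + 12)


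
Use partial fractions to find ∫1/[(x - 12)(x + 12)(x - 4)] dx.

Cover-up: α = 1/192, β = 1/384, γ = -1/128. Decomposition: (1/192)/(x - 12) + (1/384)/(x + 12) - (1/128)/(x - 4). Integrate each term: (1/192) ln|(x - 12)| + (1/384) ln|(x + 12)| - (1/128) ln|(x - 4)| + C


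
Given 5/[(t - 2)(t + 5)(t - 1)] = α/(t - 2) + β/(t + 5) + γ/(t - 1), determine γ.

Cover-up at t = 1: γ = 5/[(1 - 2)(1 + 5)] = 5/[(-1)(6)] = -5/6


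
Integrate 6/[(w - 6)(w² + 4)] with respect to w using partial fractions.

Cover-up at w=6: P = 6/(6²+4) = 3/20. Coeff matching: Q = -3/20, R = -9/10. Decomposition: (3/20)/(w - 6) - ((3/20)w + 9/10)/(w² + 4). Integrate: linear → ln, quadratic → (1/2)ln + arctan: (3/20) ln|(w - 6)| - (3/40) ln(w² + 4) - (9/20) arctan(w/2) + C


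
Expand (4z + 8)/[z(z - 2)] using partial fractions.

At z=0: P = (4·0 + 8)/(0 - 2) = -4. At z=2: Q = (4·2 + 8)/(2 - 0) = 8
Result: -4/z + 8/(z - 2)


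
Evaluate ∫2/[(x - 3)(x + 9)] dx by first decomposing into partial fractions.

Decompose: 2/[(x - 3)(x + 9)] = (1/6)/(x - 3) - (1/6)/(x + 9). Integrate each term: (1/6) ln|(x - 3)| - (1/6) ln|(x + 9)| + C


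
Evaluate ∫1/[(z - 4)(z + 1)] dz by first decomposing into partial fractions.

Decompose: 1/[(z - 4)(z + 1)] = (1/5)/(z - 4) - (1/5)/(z + 1). Integrate each term: (1/5) ln|(z - 4)| - (1/5) ln|(z + 1)| + C


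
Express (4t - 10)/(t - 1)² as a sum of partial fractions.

(4t - 10) = P(t - 1) + Q. At t = 1: Q = 4·1 - 10 = -6. Coeff of t: P = 4
Result: 4/(t - 1) - 6/(t - 1)²


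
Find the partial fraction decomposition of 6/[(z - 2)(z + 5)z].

Using cover-up method: A = 3/7, B = 6/35, C = -3/5
Result: (3/7)/(z - 2) + (6/35)/(z + 5) - (3/5)/z


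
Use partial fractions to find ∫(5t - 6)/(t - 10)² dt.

Decompose: A = 5, B = 5·10 - 6 = 44, so (5t - 6)/(t - 10)² = 5/(t - 10) + 44/(t - 10)². Integrate: ∫ A/(t - 10) dt = 5 ln|(t - 10)|; ∫ B/(t - 10)² dt = -44/(t - 10). Sum: 5 ln|(t - 10)| - 44/(t - 10) + C
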